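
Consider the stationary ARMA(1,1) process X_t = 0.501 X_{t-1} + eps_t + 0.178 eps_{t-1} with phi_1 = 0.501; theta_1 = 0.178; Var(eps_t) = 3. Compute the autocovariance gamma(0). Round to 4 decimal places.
\gamma(0) = 4.8466

Multiply the model equation by X_{t-k} and take expectations. With theta_0 = psi_0 = 1 and psi_j the MA(infinity) weights, this gives
  gamma(k) - sum_i phi_i gamma(k-i) = c_k,
  c_k = sigma^2 * sum_{j=k..q} theta_j psi_{j-k}   (c_k = 0 for k > q),
using gamma(-m) = gamma(m).
psi-weights needed (psi_j = theta_j + sum_i phi_i psi_{j-i}):
  psi_1 = theta_1 + phi_1 = 0.178 + (0.501) = 0.679
Right-hand sides:
  c_0 = sigma^2 (1 + theta_1 psi_1) = 3 * (1 + (0.178)(0.679)) = 3 * 1.120862 = 3.362586
  c_1 = sigma^2 theta_1 = 3 * (0.178) = 0.534
  c_2 = 0
Equations for k = 0 and k = 1 (AR order 1):
  gamma(0) = phi_1 gamma(1) + c_0
  gamma(1) = phi_1 gamma(0) + c_1
Substituting the second into the first: gamma(0) (1 - phi_1^2) = c_0 + phi_1 c_1, so
  gamma(0) = (c_0 + phi_1 c_1) / (1 - phi_1^2) = (3.362586 + (0.501)(0.534)) / (1 - (0.501)^2) = 3.63012 / 0.748999 = 4.846629.
Therefore gamma(0) = 4.8466 (to 4 decimal places).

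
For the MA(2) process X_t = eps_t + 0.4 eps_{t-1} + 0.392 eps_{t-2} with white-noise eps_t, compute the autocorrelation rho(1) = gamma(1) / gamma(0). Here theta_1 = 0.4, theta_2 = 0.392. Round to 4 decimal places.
\rho(1) = 0.4239

For an MA(q) process with theta_0 = 1, the autocovariance is
  gamma(k) = sigma^2 * sum_{i=0..q-k} theta_i * theta_{i+k},
and rho(k) = gamma(k) / gamma(0). Sigma^2 cancels.
  numerator   = (1)*(0.4) + (0.4)*(0.392) = 0.5568.
  denominator = (1)^2 + (0.4)^2 + (0.392)^2 = 1.313664.
  rho(1) = 0.5568 / 1.313664 = 0.4239.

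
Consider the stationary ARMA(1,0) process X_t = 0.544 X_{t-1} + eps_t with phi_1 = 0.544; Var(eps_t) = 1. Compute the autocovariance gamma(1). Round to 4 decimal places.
\gamma(1) = 0.7727

Multiply the model equation by X_{t-k} and take expectations. With theta_0 = psi_0 = 1 and psi_j the MA(infinity) weights, this gives
  gamma(k) - sum_i phi_i gamma(k-i) = c_k,
  c_k = sigma^2 * sum_{j=k..q} theta_j psi_{j-k}   (c_k = 0 for k > q),
using gamma(-m) = gamma(m).
Pure AR (q = 0): c_0 = sigma^2 = 1, c_k = 0 for k >= 1.
Equations for k = 0 and k = 1 (AR order 1):
  gamma(0) = phi_1 gamma(1) + c_0
  gamma(1) = phi_1 gamma(0) + c_1
Substituting the second into the first: gamma(0) (1 - phi_1^2) = c_0 + phi_1 c_1, so
  gamma(0) = c_0 / (1 - phi_1^2) = 1 / (1 - (0.544)^2) = 1 / 0.704064 = 1.420325.
  gamma(1) = phi_1 gamma(0) = (0.544)(1.420325) = 0.772657.
Therefore gamma(1) = 0.7727 (to 4 decimal places).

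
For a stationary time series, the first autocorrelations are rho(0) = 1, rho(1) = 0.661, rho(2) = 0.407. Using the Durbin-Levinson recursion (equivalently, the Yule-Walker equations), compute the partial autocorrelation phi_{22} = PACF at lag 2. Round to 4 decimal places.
\phi_{22} = -0.0531

The PACF at lag k is phi_{kk}, the last component of the solution
to the Yule-Walker system G_k phi = r_k where
  (G_k)_{ij} = rho(|i - j|), (r_k)_i = rho(i), i,j = 1..k.
Equivalently, Durbin-Levinson gives phi_{kk} iteratively:
  phi_{11} = rho(1)
  phi_{kk} = [rho(k) - sum_{j=1..k-1} phi_{k-1,j} rho(k-j)]
            / [1 - sum_{j=1..k-1} phi_{k-1,j} rho(j)],
  phi_{k,j} = phi_{k-1,j} - phi_{kk} phi_{k-1,k-j},  j = 1..k-1.
Step k = 1:
  phi_11 = rho(1) = 0.661.
Step k = 2:
  phi_22 = [rho(2) - phi_11 rho(1)] / [1 - phi_11 rho(1)] = [0.407 - (0.661)(0.661)] / [1 - (0.661)(0.661)]
         = -0.029921 / 0.563079 = -0.0531.
Therefore phi_{22} = -0.0531.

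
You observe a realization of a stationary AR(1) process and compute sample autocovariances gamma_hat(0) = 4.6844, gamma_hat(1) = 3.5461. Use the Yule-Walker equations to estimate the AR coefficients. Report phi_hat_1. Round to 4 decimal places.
\hat\phi_{1} = 0.7570

The Yule-Walker equations for an AR(p) process read, in matrix form,
  Gamma_p phi = r_p,   with   (Gamma_p)_{ij} = gamma(|i - j|),
                       (r_p)_i = gamma(i),   i,j = 1..p.
Substitute the sample gammas (Toeplitz matrix and right-hand side of size 1):
  Gamma_p = [[4.6844]]
  r_p     = [3.5461]
With p = 1 this is the single equation gamma(0) phi_1 = gamma(1):
  phi_hat_1 = gamma(1) / gamma(0) = 3.5461 / 4.6844 = 0.7570.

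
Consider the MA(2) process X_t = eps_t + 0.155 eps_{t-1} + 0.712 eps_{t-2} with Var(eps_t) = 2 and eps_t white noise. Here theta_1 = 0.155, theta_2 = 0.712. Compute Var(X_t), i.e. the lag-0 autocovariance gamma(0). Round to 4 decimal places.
\gamma(0) = 3.0619

For an MA(q) process X_t = eps_t + sum_i theta_i eps_{t-i} with
Var(eps_t) = sigma^2, the variance is
  gamma(0) = sigma^2 * (1 + sum_i theta_i^2).
  sum_i theta_i^2 = (0.155)^2 + (0.712)^2 = 0.024025 + 0.506944 = 0.530969.
  gamma(0) = 2 * (1 + 0.530969) = 2 * 1.530969 = 3.061938, which rounds to 3.0619.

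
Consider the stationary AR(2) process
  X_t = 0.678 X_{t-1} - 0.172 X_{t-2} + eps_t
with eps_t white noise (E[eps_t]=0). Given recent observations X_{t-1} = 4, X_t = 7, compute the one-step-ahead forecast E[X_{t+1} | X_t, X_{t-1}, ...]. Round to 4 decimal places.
E[X_{t+1} \mid \mathcal F_t] = 4.0580

For an AR(p) model X_t = c + sum_i phi_i X_{t-i} + eps_t, the
one-step-ahead conditional mean is
  E[X_{t+1} | X_t, ...] = c + sum_i phi_i X_{t+1-i}.
Substitute known values:
  E[X_{t+1} | ...] = (0.678) * (7) + (-0.172) * (4)
                   = 4.0580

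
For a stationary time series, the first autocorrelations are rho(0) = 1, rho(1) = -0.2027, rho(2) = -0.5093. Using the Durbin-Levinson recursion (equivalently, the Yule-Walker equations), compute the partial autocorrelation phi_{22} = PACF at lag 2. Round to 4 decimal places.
\phi_{22} = -0.5740

The PACF at lag k is phi_{kk}, the last component of the solution
to the Yule-Walker system G_k phi = r_k where
  (G_k)_{ij} = rho(|i - j|), (r_k)_i = rho(i), i,j = 1..k.
Equivalently, Durbin-Levinson gives phi_{kk} iteratively:
  phi_{11} = rho(1)
  phi_{kk} = [rho(k) - sum_{j=1..k-1} phi_{k-1,j} rho(k-j)]
            / [1 - sum_{j=1..k-1} phi_{k-1,j} rho(j)],
  phi_{k,j} = phi_{k-1,j} - phi_{kk} phi_{k-1,k-j},  j = 1..k-1.
Step k = 1:
  phi_11 = rho(1) = -0.2027.
Step k = 2:
  phi_22 = [rho(2) - phi_11 rho(1)] / [1 - phi_11 rho(1)] = [-0.5093 - (-0.2027)(-0.2027)] / [1 - (-0.2027)(-0.2027)]
         = -0.55038729 / 0.95891271 = -0.574.
Therefore phi_{22} = -0.5740.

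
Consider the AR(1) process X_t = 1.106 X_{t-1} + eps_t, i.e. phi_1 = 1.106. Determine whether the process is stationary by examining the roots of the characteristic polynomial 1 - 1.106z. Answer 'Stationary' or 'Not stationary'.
\text{Not stationary}

The AR(p) characteristic polynomial is P(z) = 1 - 1.106z.
Stationarity requires all roots to lie outside the unit circle, i.e. |z| > 1 for every root.
This is linear in z: 1 + (-1.106) z = 0  =>  z = -1/(-1.106) = 0.904159,  |z| = 0.904159.
Moduli of all roots: 0.9042.
All moduli strictly greater than 1? No.
Verdict: Not stationary.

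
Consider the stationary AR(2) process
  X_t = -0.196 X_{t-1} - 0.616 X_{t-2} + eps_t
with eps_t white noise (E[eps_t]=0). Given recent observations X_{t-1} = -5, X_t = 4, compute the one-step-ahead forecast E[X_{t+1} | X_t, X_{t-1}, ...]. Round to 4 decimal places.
E[X_{t+1} \mid \mathcal F_t] = 2.2960

For an AR(p) model X_t = c + sum_i phi_i X_{t-i} + eps_t, the
one-step-ahead conditional mean is
  E[X_{t+1} | X_t, ...] = c + sum_i phi_i X_{t+1-i}.
Substitute known values:
  E[X_{t+1} | ...] = (-0.196) * (4) + (-0.616) * (-5)
                   = 2.2960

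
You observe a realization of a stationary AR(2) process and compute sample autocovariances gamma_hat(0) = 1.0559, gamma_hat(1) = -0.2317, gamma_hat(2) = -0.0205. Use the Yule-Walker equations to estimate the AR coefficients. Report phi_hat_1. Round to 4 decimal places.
\hat\phi_{1} = -0.2350

The Yule-Walker equations for an AR(p) process read, in matrix form,
  Gamma_p phi = r_p,   with   (Gamma_p)_{ij} = gamma(|i - j|),
                       (r_p)_i = gamma(i),   i,j = 1..p.
Substitute the sample gammas (Toeplitz matrix and right-hand side of size 2):
  Gamma_p = [[1.0559, -0.2317], [-0.2317, 1.0559]]
  r_p     = [-0.2317, -0.0205]
Written out:
  1.0559 phi_1 - 0.2317 phi_2 = -0.2317
  -0.2317 phi_1 + 1.0559 phi_2 = -0.0205
Solve by Cramer's rule:
  det = gamma(0)^2 - gamma(1)^2 = (1.0559)^2 - (-0.2317)^2 = 1.11492481 - 0.05368489 = 1.06123992
  phi_hat_1 = [gamma(1) gamma(0) - gamma(1) gamma(2)] / det = [(-0.2317)(1.0559) - (-0.2317)(-0.0205)] / 1.06123992 = -0.24940188 / 1.06123992 = -0.235
  phi_hat_2 = [gamma(0) gamma(2) - gamma(1)^2] / det = [(1.0559)(-0.0205) - (-0.2317)^2] / 1.06123992 = -0.07533084 / 1.06123992 = -0.071
So phi_hat = [-0.2350, -0.0710].
Therefore phi_hat_1 = -0.2350.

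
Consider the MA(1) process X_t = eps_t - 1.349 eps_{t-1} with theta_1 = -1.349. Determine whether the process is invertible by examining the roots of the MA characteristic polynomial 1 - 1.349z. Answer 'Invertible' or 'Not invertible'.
\text{Not invertible}

The MA(q) characteristic polynomial is P(z) = 1 - 1.349z.
Invertibility requires all roots to lie outside the unit circle, i.e. |z| > 1 for every root.
This is linear in z: 1 + (-1.349) z = 0  =>  z = -1/(-1.349) = 0.74129,  |z| = 0.74129.
Moduli of all roots: 0.7413.
All moduli strictly greater than 1? No.
Verdict: Not invertible.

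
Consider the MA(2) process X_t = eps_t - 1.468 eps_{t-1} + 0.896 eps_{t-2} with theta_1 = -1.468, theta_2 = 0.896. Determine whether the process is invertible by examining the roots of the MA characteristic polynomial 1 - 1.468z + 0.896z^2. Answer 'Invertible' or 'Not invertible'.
\text{Invertible}

The MA(q) characteristic polynomial is P(z) = 1 - 1.468z + 0.896z^2.
Invertibility requires all roots to lie outside the unit circle, i.e. |z| > 1 for every root.
Set 1 + (-1.468) z + (0.896) z^2 = 0, i.e. a z^2 + b z + c = 0 with a = 0.896, b = -1.468, c = 1.
Discriminant D = b^2 - 4ac = (-1.468)^2 - 4*(0.896)*1 = 2.155024 - (3.584) = -1.428976.
D < 0, so the roots are the complex-conjugate pair z = (-b +/- i sqrt(-D)) / (2a) = 0.8192 +/- 0.6671i.
For a conjugate pair |z|^2 = z * conj(z) = (product of roots) = c/a = 1/(0.896) = 1.116071, so |z| = sqrt(1.116071) = 1.0564 for both roots.
Moduli of all roots: 1.0564, 1.0564.
All moduli strictly greater than 1? Yes.
Verdict: Invertible.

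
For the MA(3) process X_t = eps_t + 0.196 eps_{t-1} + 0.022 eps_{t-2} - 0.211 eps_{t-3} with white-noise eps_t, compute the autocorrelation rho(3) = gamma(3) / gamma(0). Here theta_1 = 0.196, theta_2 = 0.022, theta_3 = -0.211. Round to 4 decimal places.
\rho(3) = -0.1948

For an MA(q) process with theta_0 = 1, the autocovariance is
  gamma(k) = sigma^2 * sum_{i=0..q-k} theta_i * theta_{i+k},
and rho(k) = gamma(k) / gamma(0). Sigma^2 cancels.
  numerator   = (1)*(-0.211) = -0.211.
  denominator = (1)^2 + (0.196)^2 + (0.022)^2 + (-0.211)^2 = 1.083421.
  rho(3) = -0.211 / 1.083421 = -0.1948.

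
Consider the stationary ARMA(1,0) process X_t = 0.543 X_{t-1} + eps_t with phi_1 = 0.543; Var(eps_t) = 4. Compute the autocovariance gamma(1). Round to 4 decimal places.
\gamma(1) = 3.0802

Multiply the model equation by X_{t-k} and take expectations. With theta_0 = psi_0 = 1 and psi_j the MA(infinity) weights, this gives
  gamma(k) - sum_i phi_i gamma(k-i) = c_k,
  c_k = sigma^2 * sum_{j=k..q} theta_j psi_{j-k}   (c_k = 0 for k > q),
using gamma(-m) = gamma(m).
Pure AR (q = 0): c_0 = sigma^2 = 4, c_k = 0 for k >= 1.
Equations for k = 0 and k = 1 (AR order 1):
  gamma(0) = phi_1 gamma(1) + c_0
  gamma(1) = phi_1 gamma(0) + c_1
Substituting the second into the first: gamma(0) (1 - phi_1^2) = c_0 + phi_1 c_1, so
  gamma(0) = c_0 / (1 - phi_1^2) = 4 / (1 - (0.543)^2) = 4 / 0.705151 = 5.672544.
  gamma(1) = phi_1 gamma(0) = (0.543)(5.672544) = 3.080191.
Therefore gamma(1) = 3.0802 (to 4 decimal places).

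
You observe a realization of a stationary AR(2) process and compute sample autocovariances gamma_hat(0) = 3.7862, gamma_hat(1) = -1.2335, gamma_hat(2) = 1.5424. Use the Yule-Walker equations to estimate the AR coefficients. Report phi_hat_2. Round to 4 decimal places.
\hat\phi_{2} = 0.3370

The Yule-Walker equations for an AR(p) process read, in matrix form,
  Gamma_p phi = r_p,   with   (Gamma_p)_{ij} = gamma(|i - j|),
                       (r_p)_i = gamma(i),   i,j = 1..p.
Substitute the sample gammas (Toeplitz matrix and right-hand side of size 2):
  Gamma_p = [[3.7862, -1.2335], [-1.2335, 3.7862]]
  r_p     = [-1.2335, 1.5424]
Written out:
  3.7862 phi_1 - 1.2335 phi_2 = -1.2335
  -1.2335 phi_1 + 3.7862 phi_2 = 1.5424
Solve by Cramer's rule:
  det = gamma(0)^2 - gamma(1)^2 = (3.7862)^2 - (-1.2335)^2 = 14.33531044 - 1.52152225 = 12.81378819
  phi_hat_1 = [gamma(1) gamma(0) - gamma(1) gamma(2)] / det = [(-1.2335)(3.7862) - (-1.2335)(1.5424)] / 12.81378819 = -2.7677273 / 12.81378819 = -0.216
  phi_hat_2 = [gamma(0) gamma(2) - gamma(1)^2] / det = [(3.7862)(1.5424) - (-1.2335)^2] / 12.81378819 = 4.31831263 / 12.81378819 = 0.337
So phi_hat = [-0.2160, 0.3370].
Therefore phi_hat_2 = 0.3370.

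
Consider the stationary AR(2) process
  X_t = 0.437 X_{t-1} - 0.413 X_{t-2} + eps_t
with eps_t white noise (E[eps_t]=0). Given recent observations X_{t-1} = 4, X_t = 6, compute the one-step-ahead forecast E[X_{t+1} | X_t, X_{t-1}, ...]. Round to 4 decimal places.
E[X_{t+1} \mid \mathcal F_t] = 0.9700

For an AR(p) model X_t = c + sum_i phi_i X_{t-i} + eps_t, the
one-step-ahead conditional mean is
  E[X_{t+1} | X_t, ...] = c + sum_i phi_i X_{t+1-i}.
Substitute known values:
  E[X_{t+1} | ...] = (0.437) * (6) + (-0.413) * (4)
                   = 0.9700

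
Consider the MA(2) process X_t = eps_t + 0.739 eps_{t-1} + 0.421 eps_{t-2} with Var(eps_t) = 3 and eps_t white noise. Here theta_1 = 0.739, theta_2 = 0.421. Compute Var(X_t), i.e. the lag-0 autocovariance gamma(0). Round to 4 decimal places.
\gamma(0) = 5.1701

For an MA(q) process X_t = eps_t + sum_i theta_i eps_{t-i} with
Var(eps_t) = sigma^2, the variance is
  gamma(0) = sigma^2 * (1 + sum_i theta_i^2).
  sum_i theta_i^2 = (0.739)^2 + (0.421)^2 = 0.546121 + 0.177241 = 0.723362.
  gamma(0) = 3 * (1 + 0.723362) = 3 * 1.723362 = 5.170086, which rounds to 5.1701.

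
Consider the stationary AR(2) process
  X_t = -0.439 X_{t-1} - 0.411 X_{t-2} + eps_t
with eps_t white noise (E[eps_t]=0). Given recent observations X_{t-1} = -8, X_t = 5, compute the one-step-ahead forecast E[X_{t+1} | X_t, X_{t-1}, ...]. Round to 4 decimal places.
E[X_{t+1} \mid \mathcal F_t] = 1.0930

For an AR(p) model X_t = c + sum_i phi_i X_{t-i} + eps_t, the
one-step-ahead conditional mean is
  E[X_{t+1} | X_t, ...] = c + sum_i phi_i X_{t+1-i}.
Substitute known values:
  E[X_{t+1} | ...] = (-0.439) * (5) + (-0.411) * (-8)
                   = 1.0930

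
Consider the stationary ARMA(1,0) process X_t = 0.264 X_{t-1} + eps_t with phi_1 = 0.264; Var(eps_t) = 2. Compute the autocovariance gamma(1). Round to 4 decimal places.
\gamma(1) = 0.5676

Multiply the model equation by X_{t-k} and take expectations. With theta_0 = psi_0 = 1 and psi_j the MA(infinity) weights, this gives
  gamma(k) - sum_i phi_i gamma(k-i) = c_k,
  c_k = sigma^2 * sum_{j=k..q} theta_j psi_{j-k}   (c_k = 0 for k > q),
using gamma(-m) = gamma(m).
Pure AR (q = 0): c_0 = sigma^2 = 2, c_k = 0 for k >= 1.
Equations for k = 0 and k = 1 (AR order 1):
  gamma(0) = phi_1 gamma(1) + c_0
  gamma(1) = phi_1 gamma(0) + c_1
Substituting the second into the first: gamma(0) (1 - phi_1^2) = c_0 + phi_1 c_1, so
  gamma(0) = c_0 / (1 - phi_1^2) = 2 / (1 - (0.264)^2) = 2 / 0.930304 = 2.149835.
  gamma(1) = phi_1 gamma(0) = (0.264)(2.149835) = 0.567556.
Therefore gamma(1) = 0.5676 (to 4 decimal places).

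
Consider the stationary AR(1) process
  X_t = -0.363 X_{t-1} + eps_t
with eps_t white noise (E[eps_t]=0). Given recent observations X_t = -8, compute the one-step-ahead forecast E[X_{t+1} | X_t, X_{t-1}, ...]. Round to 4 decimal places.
E[X_{t+1} \mid \mathcal F_t] = 2.9040

For an AR(p) model X_t = c + sum_i phi_i X_{t-i} + eps_t, the
one-step-ahead conditional mean is
  E[X_{t+1} | X_t, ...] = c + sum_i phi_i X_{t+1-i}.
Substitute known values:
  E[X_{t+1} | ...] = (-0.363) * (-8)
                   = 2.9040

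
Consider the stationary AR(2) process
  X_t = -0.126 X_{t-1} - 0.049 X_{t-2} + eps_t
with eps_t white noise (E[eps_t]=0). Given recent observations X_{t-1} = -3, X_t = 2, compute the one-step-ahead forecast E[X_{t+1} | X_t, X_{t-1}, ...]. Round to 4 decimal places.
E[X_{t+1} \mid \mathcal F_t] = -0.1050

For an AR(p) model X_t = c + sum_i phi_i X_{t-i} + eps_t, the
one-step-ahead conditional mean is
  E[X_{t+1} | X_t, ...] = c + sum_i phi_i X_{t+1-i}.
Substitute known values:
  E[X_{t+1} | ...] = (-0.126) * (2) + (-0.049) * (-3)
                   = -0.1050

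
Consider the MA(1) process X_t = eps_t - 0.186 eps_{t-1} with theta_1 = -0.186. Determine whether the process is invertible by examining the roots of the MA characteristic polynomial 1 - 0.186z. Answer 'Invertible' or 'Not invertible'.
\text{Invertible}

The MA(q) characteristic polynomial is P(z) = 1 - 0.186z.
Invertibility requires all roots to lie outside the unit circle, i.e. |z| > 1 for every root.
This is linear in z: 1 + (-0.186) z = 0  =>  z = -1/(-0.186) = 5.376344,  |z| = 5.376344.
Moduli of all roots: 5.3763.
All moduli strictly greater than 1? Yes.
Verdict: Invertible.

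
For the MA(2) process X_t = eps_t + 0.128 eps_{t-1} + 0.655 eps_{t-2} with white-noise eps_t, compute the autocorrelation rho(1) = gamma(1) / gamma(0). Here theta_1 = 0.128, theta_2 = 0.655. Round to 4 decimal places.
\rho(1) = 0.1466

For an MA(q) process with theta_0 = 1, the autocovariance is
  gamma(k) = sigma^2 * sum_{i=0..q-k} theta_i * theta_{i+k},
and rho(k) = gamma(k) / gamma(0). Sigma^2 cancels.
  numerator   = (1)*(0.128) + (0.128)*(0.655) = 0.21184.
  denominator = (1)^2 + (0.128)^2 + (0.655)^2 = 1.445409.
  rho(1) = 0.21184 / 1.445409 = 0.1466.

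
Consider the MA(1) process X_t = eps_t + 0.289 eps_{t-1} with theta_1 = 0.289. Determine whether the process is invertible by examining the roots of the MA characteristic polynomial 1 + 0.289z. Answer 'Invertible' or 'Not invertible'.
\text{Invertible}

The MA(q) characteristic polynomial is P(z) = 1 + 0.289z.
Invertibility requires all roots to lie outside the unit circle, i.e. |z| > 1 for every root.
This is linear in z: 1 + (0.289) z = 0  =>  z = -1/(0.289) = -3.460208,  |z| = 3.460208.
Moduli of all roots: 3.4602.
All moduli strictly greater than 1? Yes.
Verdict: Invertible.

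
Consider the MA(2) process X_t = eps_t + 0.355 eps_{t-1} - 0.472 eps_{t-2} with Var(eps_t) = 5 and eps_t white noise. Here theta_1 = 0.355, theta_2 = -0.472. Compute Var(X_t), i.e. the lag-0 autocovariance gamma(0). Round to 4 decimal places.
\gamma(0) = 6.7440

For an MA(q) process X_t = eps_t + sum_i theta_i eps_{t-i} with
Var(eps_t) = sigma^2, the variance is
  gamma(0) = sigma^2 * (1 + sum_i theta_i^2).
  sum_i theta_i^2 = (0.355)^2 + (-0.472)^2 = 0.126025 + 0.222784 = 0.348809.
  gamma(0) = 5 * (1 + 0.348809) = 5 * 1.348809 = 6.744045, which rounds to 6.7440.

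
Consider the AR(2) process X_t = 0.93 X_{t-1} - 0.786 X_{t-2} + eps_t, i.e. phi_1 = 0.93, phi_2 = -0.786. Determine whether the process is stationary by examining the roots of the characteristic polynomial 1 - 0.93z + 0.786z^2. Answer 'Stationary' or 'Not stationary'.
\text{Stationary}

The AR(p) characteristic polynomial is P(z) = 1 - 0.93z + 0.786z^2.
Stationarity requires all roots to lie outside the unit circle, i.e. |z| > 1 for every root.
Set 1 + (-0.93) z + (0.786) z^2 = 0, i.e. a z^2 + b z + c = 0 with a = 0.786, b = -0.93, c = 1.
Discriminant D = b^2 - 4ac = (-0.93)^2 - 4*(0.786)*1 = 0.8649 - (3.144) = -2.2791.
D < 0, so the roots are the complex-conjugate pair z = (-b +/- i sqrt(-D)) / (2a) = 0.5916 +/- 0.9603i.
For a conjugate pair |z|^2 = z * conj(z) = (product of roots) = c/a = 1/(0.786) = 1.272265, so |z| = sqrt(1.272265) = 1.1279 for both roots.
Moduli of all roots: 1.1279, 1.1279.
All moduli strictly greater than 1? Yes.
Verdict: Stationary.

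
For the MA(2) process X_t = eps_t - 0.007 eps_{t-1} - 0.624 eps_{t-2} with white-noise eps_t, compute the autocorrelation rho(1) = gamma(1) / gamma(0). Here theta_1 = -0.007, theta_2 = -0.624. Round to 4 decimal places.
\rho(1) = -0.0019

For an MA(q) process with theta_0 = 1, the autocovariance is
  gamma(k) = sigma^2 * sum_{i=0..q-k} theta_i * theta_{i+k},
and rho(k) = gamma(k) / gamma(0). Sigma^2 cancels.
  numerator   = (1)*(-0.007) + (-0.007)*(-0.624) = -0.002632.
  denominator = (1)^2 + (-0.007)^2 + (-0.624)^2 = 1.389425.
  rho(1) = -0.002632 / 1.389425 = -0.0019.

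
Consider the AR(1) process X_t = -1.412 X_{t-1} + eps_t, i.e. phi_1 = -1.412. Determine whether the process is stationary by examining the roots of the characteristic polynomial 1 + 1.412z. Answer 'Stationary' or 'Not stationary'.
\text{Not stationary}

The AR(p) characteristic polynomial is P(z) = 1 + 1.412z.
Stationarity requires all roots to lie outside the unit circle, i.e. |z| > 1 for every root.
This is linear in z: 1 + (1.412) z = 0  =>  z = -1/(1.412) = -0.708215,  |z| = 0.708215.
Moduli of all roots: 0.7082.
All moduli strictly greater than 1? No.
Verdict: Not stationary.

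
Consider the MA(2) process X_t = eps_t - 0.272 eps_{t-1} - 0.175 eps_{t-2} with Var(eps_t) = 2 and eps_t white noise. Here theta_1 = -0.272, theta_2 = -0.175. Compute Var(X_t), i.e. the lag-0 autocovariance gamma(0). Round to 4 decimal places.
\gamma(0) = 2.2092

For an MA(q) process X_t = eps_t + sum_i theta_i eps_{t-i} with
Var(eps_t) = sigma^2, the variance is
  gamma(0) = sigma^2 * (1 + sum_i theta_i^2).
  sum_i theta_i^2 = (-0.272)^2 + (-0.175)^2 = 0.073984 + 0.030625 = 0.104609.
  gamma(0) = 2 * (1 + 0.104609) = 2 * 1.104609 = 2.209218, which rounds to 2.2092.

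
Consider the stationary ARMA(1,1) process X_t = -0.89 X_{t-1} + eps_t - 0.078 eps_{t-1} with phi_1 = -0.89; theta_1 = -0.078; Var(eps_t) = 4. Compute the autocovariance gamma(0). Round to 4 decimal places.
\gamma(0) = 22.0284

Multiply the model equation by X_{t-k} and take expectations. With theta_0 = psi_0 = 1 and psi_j the MA(infinity) weights, this gives
  gamma(k) - sum_i phi_i gamma(k-i) = c_k,
  c_k = sigma^2 * sum_{j=k..q} theta_j psi_{j-k}   (c_k = 0 for k > q),
using gamma(-m) = gamma(m).
psi-weights needed (psi_j = theta_j + sum_i phi_i psi_{j-i}):
  psi_1 = theta_1 + phi_1 = -0.078 + (-0.89) = -0.968
Right-hand sides:
  c_0 = sigma^2 (1 + theta_1 psi_1) = 4 * (1 + (-0.078)(-0.968)) = 4 * 1.075504 = 4.302016
  c_1 = sigma^2 theta_1 = 4 * (-0.078) = -0.312
  c_2 = 0
Equations for k = 0 and k = 1 (AR order 1):
  gamma(0) = phi_1 gamma(1) + c_0
  gamma(1) = phi_1 gamma(0) + c_1
Substituting the second into the first: gamma(0) (1 - phi_1^2) = c_0 + phi_1 c_1, so
  gamma(0) = (c_0 + phi_1 c_1) / (1 - phi_1^2) = (4.302016 + (-0.89)(-0.312)) / (1 - (-0.89)^2) = 4.579696 / 0.2079 = 22.02836.
Therefore gamma(0) = 22.0284 (to 4 decimal places).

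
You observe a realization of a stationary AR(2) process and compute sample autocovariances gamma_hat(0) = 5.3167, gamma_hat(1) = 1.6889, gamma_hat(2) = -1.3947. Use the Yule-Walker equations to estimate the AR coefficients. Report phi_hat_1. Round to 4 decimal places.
\hat\phi_{1} = 0.4460

The Yule-Walker equations for an AR(p) process read, in matrix form,
  Gamma_p phi = r_p,   with   (Gamma_p)_{ij} = gamma(|i - j|),
                       (r_p)_i = gamma(i),   i,j = 1..p.
Substitute the sample gammas (Toeplitz matrix and right-hand side of size 2):
  Gamma_p = [[5.3167, 1.6889], [1.6889, 5.3167]]
  r_p     = [1.6889, -1.3947]
Written out:
  5.3167 phi_1 + 1.6889 phi_2 = 1.6889
  1.6889 phi_1 + 5.3167 phi_2 = -1.3947
Solve by Cramer's rule:
  det = gamma(0)^2 - gamma(1)^2 = (5.3167)^2 - (1.6889)^2 = 28.26729889 - 2.85238321 = 25.41491568
  phi_hat_1 = [gamma(1) gamma(0) - gamma(1) gamma(2)] / det = [(1.6889)(5.3167) - (1.6889)(-1.3947)] / 25.41491568 = 11.33488346 / 25.41491568 = 0.446
  phi_hat_2 = [gamma(0) gamma(2) - gamma(1)^2] / det = [(5.3167)(-1.3947) - (1.6889)^2] / 25.41491568 = -10.2675847 / 25.41491568 = -0.404
So phi_hat = [0.4460, -0.4040].
Therefore phi_hat_1 = 0.4460.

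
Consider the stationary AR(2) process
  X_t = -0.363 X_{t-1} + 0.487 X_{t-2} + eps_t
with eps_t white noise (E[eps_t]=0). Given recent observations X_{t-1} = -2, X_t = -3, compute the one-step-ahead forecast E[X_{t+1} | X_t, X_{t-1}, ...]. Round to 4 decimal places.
E[X_{t+1} \mid \mathcal F_t] = 0.1150

For an AR(p) model X_t = c + sum_i phi_i X_{t-i} + eps_t, the
one-step-ahead conditional mean is
  E[X_{t+1} | X_t, ...] = c + sum_i phi_i X_{t+1-i}.
Substitute known values:
  E[X_{t+1} | ...] = (-0.363) * (-3) + (0.487) * (-2)
                   = 0.1150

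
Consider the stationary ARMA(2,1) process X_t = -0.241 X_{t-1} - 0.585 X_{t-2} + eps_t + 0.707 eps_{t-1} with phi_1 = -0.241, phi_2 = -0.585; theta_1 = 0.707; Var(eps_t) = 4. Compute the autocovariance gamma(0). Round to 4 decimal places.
\gamma(0) = 7.9982

Multiply the model equation by X_{t-k} and take expectations. With theta_0 = psi_0 = 1 and psi_j the MA(infinity) weights, this gives
  gamma(k) - sum_i phi_i gamma(k-i) = c_k,
  c_k = sigma^2 * sum_{j=k..q} theta_j psi_{j-k}   (c_k = 0 for k > q),
using gamma(-m) = gamma(m).
psi-weights needed (psi_j = theta_j + sum_i phi_i psi_{j-i}):
  psi_1 = theta_1 + phi_1 = 0.707 + (-0.241) = 0.466
Right-hand sides:
  c_0 = sigma^2 (1 + theta_1 psi_1) = 4 * (1 + (0.707)(0.466)) = 4 * 1.329462 = 5.317848
  c_1 = sigma^2 theta_1 = 4 * (0.707) = 2.828
  c_2 = 0
Equations for k = 0, 1, 2 (AR order 2, c_2 = 0):
  (E0) gamma(0) = phi_1 gamma(1) + phi_2 gamma(2) + c_0
  (E1) gamma(1) = phi_1 gamma(0) + phi_2 gamma(1) + c_1
  (E2) gamma(2) = phi_1 gamma(1) + phi_2 gamma(0)
From (E1): gamma(1) = A gamma(0) + B with
  A = phi_1 / (1 - phi_2) = -0.241 / 1.585 = -0.15205,   B = c_1 / (1 - phi_2) = 2.828 / 1.585 = 1.784227.
Insert (E2) into (E0): gamma(0) (1 - phi_2^2) = phi_1 (1 + phi_2) gamma(1) + c_0.
  phi_1 (1 + phi_2) = (-0.241)(0.415) = -0.100015,   1 - phi_2^2 = 0.657775.
Replace gamma(1) by A gamma(0) + B and collect gamma(0):
  gamma(0) [0.657775 - (-0.100015)(-0.15205)] = (-0.100015)(1.784227) + 5.317848
  gamma(0) * 0.642568 = 5.139399
  gamma(0) = 5.139399 / 0.642568 = 7.998221.
Therefore gamma(0) = 7.9982 (to 4 decimal places).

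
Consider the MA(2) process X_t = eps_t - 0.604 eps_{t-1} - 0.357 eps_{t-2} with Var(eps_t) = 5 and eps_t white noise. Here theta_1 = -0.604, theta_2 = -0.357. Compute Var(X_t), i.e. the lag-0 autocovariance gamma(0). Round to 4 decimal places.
\gamma(0) = 7.4613

For an MA(q) process X_t = eps_t + sum_i theta_i eps_{t-i} with
Var(eps_t) = sigma^2, the variance is
  gamma(0) = sigma^2 * (1 + sum_i theta_i^2).
  sum_i theta_i^2 = (-0.604)^2 + (-0.357)^2 = 0.364816 + 0.127449 = 0.492265.
  gamma(0) = 5 * (1 + 0.492265) = 5 * 1.492265 = 7.461325, which rounds to 7.4613.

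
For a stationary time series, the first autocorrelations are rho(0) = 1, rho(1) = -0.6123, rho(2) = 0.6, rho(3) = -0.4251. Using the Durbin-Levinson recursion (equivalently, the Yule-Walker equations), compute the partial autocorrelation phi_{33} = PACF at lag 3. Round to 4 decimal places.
\phi_{33} = 0.0560

The PACF at lag k is phi_{kk}, the last component of the solution
to the Yule-Walker system G_k phi = r_k where
  (G_k)_{ij} = rho(|i - j|), (r_k)_i = rho(i), i,j = 1..k.
Equivalently, Durbin-Levinson gives phi_{kk} iteratively:
  phi_{11} = rho(1)
  phi_{kk} = [rho(k) - sum_{j=1..k-1} phi_{k-1,j} rho(k-j)]
            / [1 - sum_{j=1..k-1} phi_{k-1,j} rho(j)],
  phi_{k,j} = phi_{k-1,j} - phi_{kk} phi_{k-1,k-j},  j = 1..k-1.
Step k = 1:
  phi_11 = rho(1) = -0.6123.
Step k = 2:
  phi_22 = [rho(2) - phi_11 rho(1)] / [1 - phi_11 rho(1)] = [0.6 - (-0.6123)(-0.6123)] / [1 - (-0.6123)(-0.6123)]
         = 0.22508871 / 0.62508871 = 0.360091.
  Update: phi_21 = phi_11 - phi_22 phi_11 = -0.6123 - (0.360091)(-0.6123) = -0.391816.
Step k = 3:
  phi_33 = [rho(3) - phi_21 rho(2) - phi_22 rho(1)] / [1 - phi_21 rho(1) - phi_22 rho(2)]
    numerator   = -0.4251 - (-0.391816)(0.6) - (0.360091)(-0.6123) = 0.03047345
    denominator = 1 - (-0.391816)(-0.6123) - (0.360091)(0.6) = 0.54403633
  phi_33 = 0.03047345 / 0.54403633 = 0.056.
Therefore phi_{33} = 0.0560.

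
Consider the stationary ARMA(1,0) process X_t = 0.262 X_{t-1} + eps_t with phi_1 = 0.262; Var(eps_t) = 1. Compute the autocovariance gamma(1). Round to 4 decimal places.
\gamma(1) = 0.2813

Multiply the model equation by X_{t-k} and take expectations. With theta_0 = psi_0 = 1 and psi_j the MA(infinity) weights, this gives
  gamma(k) - sum_i phi_i gamma(k-i) = c_k,
  c_k = sigma^2 * sum_{j=k..q} theta_j psi_{j-k}   (c_k = 0 for k > q),
using gamma(-m) = gamma(m).
Pure AR (q = 0): c_0 = sigma^2 = 1, c_k = 0 for k >= 1.
Equations for k = 0 and k = 1 (AR order 1):
  gamma(0) = phi_1 gamma(1) + c_0
  gamma(1) = phi_1 gamma(0) + c_1
Substituting the second into the first: gamma(0) (1 - phi_1^2) = c_0 + phi_1 c_1, so
  gamma(0) = c_0 / (1 - phi_1^2) = 1 / (1 - (0.262)^2) = 1 / 0.931356 = 1.073703.
  gamma(1) = phi_1 gamma(0) = (0.262)(1.073703) = 0.28131.
Therefore gamma(1) = 0.2813 (to 4 decimal places).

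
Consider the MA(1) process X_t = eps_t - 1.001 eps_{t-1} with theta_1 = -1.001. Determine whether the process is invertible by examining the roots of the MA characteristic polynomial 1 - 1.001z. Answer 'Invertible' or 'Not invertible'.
\text{Not invertible}

The MA(q) characteristic polynomial is P(z) = 1 - 1.001z.
Invertibility requires all roots to lie outside the unit circle, i.e. |z| > 1 for every root.
This is linear in z: 1 + (-1.001) z = 0  =>  z = -1/(-1.001) = 0.999001,  |z| = 0.999001.
Moduli of all roots: 0.9990.
All moduli strictly greater than 1? No.
Verdict: Not invertible.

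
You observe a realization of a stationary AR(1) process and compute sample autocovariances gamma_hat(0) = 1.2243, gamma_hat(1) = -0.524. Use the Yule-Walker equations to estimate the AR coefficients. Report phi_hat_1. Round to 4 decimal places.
\hat\phi_{1} = -0.4280

The Yule-Walker equations for an AR(p) process read, in matrix form,
  Gamma_p phi = r_p,   with   (Gamma_p)_{ij} = gamma(|i - j|),
                       (r_p)_i = gamma(i),   i,j = 1..p.
Substitute the sample gammas (Toeplitz matrix and right-hand side of size 1):
  Gamma_p = [[1.2243]]
  r_p     = [-0.524]
With p = 1 this is the single equation gamma(0) phi_1 = gamma(1):
  phi_hat_1 = gamma(1) / gamma(0) = -0.524 / 1.2243 = -0.4280.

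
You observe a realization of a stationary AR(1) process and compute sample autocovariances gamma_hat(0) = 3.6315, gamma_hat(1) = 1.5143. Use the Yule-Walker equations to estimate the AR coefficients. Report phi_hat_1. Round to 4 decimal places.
\hat\phi_{1} = 0.4170

The Yule-Walker equations for an AR(p) process read, in matrix form,
  Gamma_p phi = r_p,   with   (Gamma_p)_{ij} = gamma(|i - j|),
                       (r_p)_i = gamma(i),   i,j = 1..p.
Substitute the sample gammas (Toeplitz matrix and right-hand side of size 1):
  Gamma_p = [[3.6315]]
  r_p     = [1.5143]
With p = 1 this is the single equation gamma(0) phi_1 = gamma(1):
  phi_hat_1 = gamma(1) / gamma(0) = 1.5143 / 3.6315 = 0.4170.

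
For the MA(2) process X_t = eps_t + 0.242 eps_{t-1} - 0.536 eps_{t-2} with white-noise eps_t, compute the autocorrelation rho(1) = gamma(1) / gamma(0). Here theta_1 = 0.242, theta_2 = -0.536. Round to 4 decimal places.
\rho(1) = 0.0834

For an MA(q) process with theta_0 = 1, the autocovariance is
  gamma(k) = sigma^2 * sum_{i=0..q-k} theta_i * theta_{i+k},
and rho(k) = gamma(k) / gamma(0). Sigma^2 cancels.
  numerator   = (1)*(0.242) + (0.242)*(-0.536) = 0.112288.
  denominator = (1)^2 + (0.242)^2 + (-0.536)^2 = 1.34586.
  rho(1) = 0.112288 / 1.34586 = 0.0834.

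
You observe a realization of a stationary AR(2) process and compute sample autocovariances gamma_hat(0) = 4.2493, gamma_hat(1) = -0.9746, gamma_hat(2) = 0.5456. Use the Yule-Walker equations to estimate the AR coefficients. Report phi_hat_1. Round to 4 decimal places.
\hat\phi_{1} = -0.2110

The Yule-Walker equations for an AR(p) process read, in matrix form,
  Gamma_p phi = r_p,   with   (Gamma_p)_{ij} = gamma(|i - j|),
                       (r_p)_i = gamma(i),   i,j = 1..p.
Substitute the sample gammas (Toeplitz matrix and right-hand side of size 2):
  Gamma_p = [[4.2493, -0.9746], [-0.9746, 4.2493]]
  r_p     = [-0.9746, 0.5456]
Written out:
  4.2493 phi_1 - 0.9746 phi_2 = -0.9746
  -0.9746 phi_1 + 4.2493 phi_2 = 0.5456
Solve by Cramer's rule:
  det = gamma(0)^2 - gamma(1)^2 = (4.2493)^2 - (-0.9746)^2 = 18.05655049 - 0.94984516 = 17.10670533
  phi_hat_1 = [gamma(1) gamma(0) - gamma(1) gamma(2)] / det = [(-0.9746)(4.2493) - (-0.9746)(0.5456)] / 17.10670533 = -3.60962602 / 17.10670533 = -0.211
  phi_hat_2 = [gamma(0) gamma(2) - gamma(1)^2] / det = [(4.2493)(0.5456) - (-0.9746)^2] / 17.10670533 = 1.36857292 / 17.10670533 = 0.08
So phi_hat = [-0.2110, 0.0800].
Therefore phi_hat_1 = -0.2110.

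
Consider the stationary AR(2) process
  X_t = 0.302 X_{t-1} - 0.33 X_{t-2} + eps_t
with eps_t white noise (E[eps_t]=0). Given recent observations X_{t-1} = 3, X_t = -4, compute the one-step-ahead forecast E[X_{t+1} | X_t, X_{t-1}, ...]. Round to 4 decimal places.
E[X_{t+1} \mid \mathcal F_t] = -2.1980

For an AR(p) model X_t = c + sum_i phi_i X_{t-i} + eps_t, the
one-step-ahead conditional mean is
  E[X_{t+1} | X_t, ...] = c + sum_i phi_i X_{t+1-i}.
Substitute known values:
  E[X_{t+1} | ...] = (0.302) * (-4) + (-0.33) * (3)
                   = -2.1980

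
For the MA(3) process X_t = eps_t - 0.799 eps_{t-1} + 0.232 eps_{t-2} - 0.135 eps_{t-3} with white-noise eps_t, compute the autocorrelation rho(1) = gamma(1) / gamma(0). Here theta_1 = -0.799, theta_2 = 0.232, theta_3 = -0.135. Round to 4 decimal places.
\rho(1) = -0.5938

For an MA(q) process with theta_0 = 1, the autocovariance is
  gamma(k) = sigma^2 * sum_{i=0..q-k} theta_i * theta_{i+k},
and rho(k) = gamma(k) / gamma(0). Sigma^2 cancels.
  numerator   = (1)*(-0.799) + (-0.799)*(0.232) + (0.232)*(-0.135) = -1.015688.
  denominator = (1)^2 + (-0.799)^2 + (0.232)^2 + (-0.135)^2 = 1.71045.
  rho(1) = -1.015688 / 1.71045 = -0.5938.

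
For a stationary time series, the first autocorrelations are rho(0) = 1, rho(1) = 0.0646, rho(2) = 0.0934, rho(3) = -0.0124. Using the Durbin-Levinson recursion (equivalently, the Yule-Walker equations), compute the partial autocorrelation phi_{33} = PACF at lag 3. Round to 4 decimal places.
\phi_{33} = -0.0240

The PACF at lag k is phi_{kk}, the last component of the solution
to the Yule-Walker system G_k phi = r_k where
  (G_k)_{ij} = rho(|i - j|), (r_k)_i = rho(i), i,j = 1..k.
Equivalently, Durbin-Levinson gives phi_{kk} iteratively:
  phi_{11} = rho(1)
  phi_{kk} = [rho(k) - sum_{j=1..k-1} phi_{k-1,j} rho(k-j)]
            / [1 - sum_{j=1..k-1} phi_{k-1,j} rho(j)],
  phi_{k,j} = phi_{k-1,j} - phi_{kk} phi_{k-1,k-j},  j = 1..k-1.
Step k = 1:
  phi_11 = rho(1) = 0.0646.
Step k = 2:
  phi_22 = [rho(2) - phi_11 rho(1)] / [1 - phi_11 rho(1)] = [0.0934 - (0.0646)(0.0646)] / [1 - (0.0646)(0.0646)]
         = 0.08922684 / 0.99582684 = 0.089601.
  Update: phi_21 = phi_11 - phi_22 phi_11 = 0.0646 - (0.089601)(0.0646) = 0.058812.
Step k = 3:
  phi_33 = [rho(3) - phi_21 rho(2) - phi_22 rho(1)] / [1 - phi_21 rho(1) - phi_22 rho(2)]
    numerator   = -0.0124 - (0.058812)(0.0934) - (0.089601)(0.0646) = -0.02368123
    denominator = 1 - (0.058812)(0.0646) - (0.089601)(0.0934) = 0.98783205
  phi_33 = -0.02368123 / 0.98783205 = -0.024.
Therefore phi_{33} = -0.0240.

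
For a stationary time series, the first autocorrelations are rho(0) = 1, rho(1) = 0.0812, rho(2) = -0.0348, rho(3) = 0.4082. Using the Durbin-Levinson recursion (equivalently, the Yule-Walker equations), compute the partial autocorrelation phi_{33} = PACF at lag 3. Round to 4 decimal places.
\phi_{33} = 0.4180

The PACF at lag k is phi_{kk}, the last component of the solution
to the Yule-Walker system G_k phi = r_k where
  (G_k)_{ij} = rho(|i - j|), (r_k)_i = rho(i), i,j = 1..k.
Equivalently, Durbin-Levinson gives phi_{kk} iteratively:
  phi_{11} = rho(1)
  phi_{kk} = [rho(k) - sum_{j=1..k-1} phi_{k-1,j} rho(k-j)]
            / [1 - sum_{j=1..k-1} phi_{k-1,j} rho(j)],
  phi_{k,j} = phi_{k-1,j} - phi_{kk} phi_{k-1,k-j},  j = 1..k-1.
Step k = 1:
  phi_11 = rho(1) = 0.0812.
Step k = 2:
  phi_22 = [rho(2) - phi_11 rho(1)] / [1 - phi_11 rho(1)] = [-0.0348 - (0.0812)(0.0812)] / [1 - (0.0812)(0.0812)]
         = -0.04139344 / 0.99340656 = -0.041668.
  Update: phi_21 = phi_11 - phi_22 phi_11 = 0.0812 - (-0.041668)(0.0812) = 0.084583.
Step k = 3:
  phi_33 = [rho(3) - phi_21 rho(2) - phi_22 rho(1)] / [1 - phi_21 rho(1) - phi_22 rho(2)]
    numerator   = 0.4082 - (0.084583)(-0.0348) - (-0.041668)(0.0812) = 0.41452696
    denominator = 1 - (0.084583)(0.0812) - (-0.041668)(-0.0348) = 0.99168177
  phi_33 = 0.41452696 / 0.99168177 = 0.418.
Therefore phi_{33} = 0.4180.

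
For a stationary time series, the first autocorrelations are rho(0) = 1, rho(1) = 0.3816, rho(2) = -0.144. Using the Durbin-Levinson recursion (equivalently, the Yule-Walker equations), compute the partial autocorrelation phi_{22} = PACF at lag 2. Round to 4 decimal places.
\phi_{22} = -0.3390

The PACF at lag k is phi_{kk}, the last component of the solution
to the Yule-Walker system G_k phi = r_k where
  (G_k)_{ij} = rho(|i - j|), (r_k)_i = rho(i), i,j = 1..k.
Equivalently, Durbin-Levinson gives phi_{kk} iteratively:
  phi_{11} = rho(1)
  phi_{kk} = [rho(k) - sum_{j=1..k-1} phi_{k-1,j} rho(k-j)]
            / [1 - sum_{j=1..k-1} phi_{k-1,j} rho(j)],
  phi_{k,j} = phi_{k-1,j} - phi_{kk} phi_{k-1,k-j},  j = 1..k-1.
Step k = 1:
  phi_11 = rho(1) = 0.3816.
Step k = 2:
  phi_22 = [rho(2) - phi_11 rho(1)] / [1 - phi_11 rho(1)] = [-0.144 - (0.3816)(0.3816)] / [1 - (0.3816)(0.3816)]
         = -0.28961856 / 0.85438144 = -0.339.
Therefore phi_{22} = -0.3390.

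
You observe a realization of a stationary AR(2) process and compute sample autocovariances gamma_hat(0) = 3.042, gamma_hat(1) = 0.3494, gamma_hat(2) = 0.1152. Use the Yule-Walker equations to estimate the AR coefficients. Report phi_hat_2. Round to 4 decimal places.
\hat\phi_{2} = 0.0250

The Yule-Walker equations for an AR(p) process read, in matrix form,
  Gamma_p phi = r_p,   with   (Gamma_p)_{ij} = gamma(|i - j|),
                       (r_p)_i = gamma(i),   i,j = 1..p.
Substitute the sample gammas (Toeplitz matrix and right-hand side of size 2):
  Gamma_p = [[3.042, 0.3494], [0.3494, 3.042]]
  r_p     = [0.3494, 0.1152]
Written out:
  3.042 phi_1 + 0.3494 phi_2 = 0.3494
  0.3494 phi_1 + 3.042 phi_2 = 0.1152
Solve by Cramer's rule:
  det = gamma(0)^2 - gamma(1)^2 = (3.042)^2 - (0.3494)^2 = 9.253764 - 0.12208036 = 9.13168364
  phi_hat_1 = [gamma(1) gamma(0) - gamma(1) gamma(2)] / det = [(0.3494)(3.042) - (0.3494)(0.1152)] / 9.13168364 = 1.02262392 / 9.13168364 = 0.112
  phi_hat_2 = [gamma(0) gamma(2) - gamma(1)^2] / det = [(3.042)(0.1152) - (0.3494)^2] / 9.13168364 = 0.22835804 / 9.13168364 = 0.025
So phi_hat = [0.1120, 0.0250].
Therefore phi_hat_2 = 0.0250.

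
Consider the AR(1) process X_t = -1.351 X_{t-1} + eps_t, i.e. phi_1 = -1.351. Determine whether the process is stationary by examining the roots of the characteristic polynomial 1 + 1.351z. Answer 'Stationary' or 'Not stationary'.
\text{Not stationary}

The AR(p) characteristic polynomial is P(z) = 1 + 1.351z.
Stationarity requires all roots to lie outside the unit circle, i.e. |z| > 1 for every root.
This is linear in z: 1 + (1.351) z = 0  =>  z = -1/(1.351) = -0.740192,  |z| = 0.740192.
Moduli of all roots: 0.7402.
All moduli strictly greater than 1? No.
Verdict: Not stationary.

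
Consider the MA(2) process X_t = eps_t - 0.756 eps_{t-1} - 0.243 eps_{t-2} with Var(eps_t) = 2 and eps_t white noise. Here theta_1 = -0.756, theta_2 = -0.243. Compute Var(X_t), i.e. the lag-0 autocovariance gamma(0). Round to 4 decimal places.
\gamma(0) = 3.2612

For an MA(q) process X_t = eps_t + sum_i theta_i eps_{t-i} with
Var(eps_t) = sigma^2, the variance is
  gamma(0) = sigma^2 * (1 + sum_i theta_i^2).
  sum_i theta_i^2 = (-0.756)^2 + (-0.243)^2 = 0.571536 + 0.059049 = 0.630585.
  gamma(0) = 2 * (1 + 0.630585) = 2 * 1.630585 = 3.26117, which rounds to 3.2612.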